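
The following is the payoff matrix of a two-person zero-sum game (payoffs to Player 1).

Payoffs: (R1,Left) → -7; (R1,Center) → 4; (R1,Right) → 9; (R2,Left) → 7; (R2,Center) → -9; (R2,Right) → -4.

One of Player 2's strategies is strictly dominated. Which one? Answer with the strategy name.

Center holds Player 1's payoff strictly below Right in every row: 4 < 9, -9 < -4.
So Right is strictly dominated for Player 2.

Right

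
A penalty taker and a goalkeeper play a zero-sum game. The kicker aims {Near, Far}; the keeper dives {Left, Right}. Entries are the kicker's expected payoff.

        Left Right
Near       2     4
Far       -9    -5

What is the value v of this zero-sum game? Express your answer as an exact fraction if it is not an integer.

2

Row minima: Near → 2, Far → -9; maximin = 2.
Column maxima: Left → 2, Right → 4; minimax = 2.
Since maximin = minimax = 2, there is a saddle point and the value is 2.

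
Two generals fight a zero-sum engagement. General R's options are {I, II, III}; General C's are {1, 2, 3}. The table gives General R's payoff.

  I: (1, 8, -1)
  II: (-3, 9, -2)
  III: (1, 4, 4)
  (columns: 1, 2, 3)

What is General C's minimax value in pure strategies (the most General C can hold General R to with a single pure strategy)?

1

Column maxima: 1 → 1, 2 → 9, 3 → 4.
The smallest of these is 1.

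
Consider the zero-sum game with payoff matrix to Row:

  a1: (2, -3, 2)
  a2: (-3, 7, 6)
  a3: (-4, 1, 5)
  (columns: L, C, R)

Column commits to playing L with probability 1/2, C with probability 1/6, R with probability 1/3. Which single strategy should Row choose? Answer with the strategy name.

a2

Expected payoff of a1: (1/2)·2 + (1/6)·(-3) + (1/3)·2 = 7/6.
Expected payoff of a2: (1/2)·(-3) + (1/6)·7 + (1/3)·6 = 5/3.
Expected payoff of a3: (1/2)·(-4) + (1/6)·1 + (1/3)·5 = -1/6.
The largest is 5/3, so Row's best response is a2.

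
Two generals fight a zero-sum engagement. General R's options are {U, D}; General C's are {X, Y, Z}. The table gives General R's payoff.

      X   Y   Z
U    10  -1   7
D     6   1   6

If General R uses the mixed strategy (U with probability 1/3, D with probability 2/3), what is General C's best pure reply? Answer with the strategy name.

Y

If General C plays X, General R's expected payoff is (1/3)·10 + (2/3)·6 = 22/3.
If General C plays Y, General R's expected payoff is (1/3)·(-1) + (2/3)·1 = 1/3.
If General C plays Z, General R's expected payoff is (1/3)·7 + (2/3)·6 = 19/3.
General C minimizes General R's payoff; the smallest is 1/3, so the best response is Y.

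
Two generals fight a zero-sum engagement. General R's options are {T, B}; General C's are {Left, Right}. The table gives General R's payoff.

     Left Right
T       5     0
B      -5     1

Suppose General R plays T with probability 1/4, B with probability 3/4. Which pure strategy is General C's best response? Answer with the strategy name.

If General C plays Left, General R's expected payoff is (1/4)·5 + (3/4)·(-5) = -5/2.
If General C plays Right, General R's expected payoff is (1/4)·0 + (3/4)·1 = 3/4.
General C minimizes General R's payoff; the smallest is -5/2, so the best response is Left.

Left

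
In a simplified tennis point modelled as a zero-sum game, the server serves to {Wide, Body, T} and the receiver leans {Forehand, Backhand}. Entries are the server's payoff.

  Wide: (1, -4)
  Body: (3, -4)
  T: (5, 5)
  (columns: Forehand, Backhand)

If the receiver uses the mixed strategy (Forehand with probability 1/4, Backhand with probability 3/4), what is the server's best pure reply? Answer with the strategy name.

T

Expected payoff of Wide: (1/4)·1 + (3/4)·(-4) = -11/4.
Expected payoff of Body: (1/4)·3 + (3/4)·(-4) = -9/4.
Expected payoff of T: (1/4)·5 + (3/4)·5 = 5.
The largest is 5, so the server's best response is T.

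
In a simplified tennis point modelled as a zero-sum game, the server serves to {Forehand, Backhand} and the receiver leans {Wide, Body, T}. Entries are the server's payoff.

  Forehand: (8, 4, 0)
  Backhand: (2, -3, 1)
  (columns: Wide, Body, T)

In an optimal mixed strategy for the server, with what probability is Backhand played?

1/2

Row minima: Forehand → 0, Backhand → -3; maximin = 0.
Column maxima: Wide → 8, Body → 4, T → 1; minimax = 1.
0 ≠ 1, so there is no saddle point; optimal play is mixed.
Wide is strictly dominated by Body (it gives the server strictly more in every row), so the receiver never plays it.
On the remaining 2×2 (Forehand, Backhand vs Body, T):
Let the server play Forehand with probability p. Expected payoff against Body: 4p + (-3)(1−p) = 7p − 3; against T: 0p + 1(1−p) = −p + 1.
Setting these equal: 7p − 3 = −p + 1 ⇒ 8p = 4 ⇒ p = 1/2, and the value is (7)·(1/2) − 3 = 1/2.
For the receiver: with q = P(Body), equating Forehand's and Backhand's payoffs gives 4q = −4q + 1 ⇒ q = 1/8.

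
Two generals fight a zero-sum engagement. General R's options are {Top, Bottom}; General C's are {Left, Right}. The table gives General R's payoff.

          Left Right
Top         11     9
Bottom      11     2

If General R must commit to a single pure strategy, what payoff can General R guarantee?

9

Row minima: Top → 9, Bottom → 2.
The best of these is 9.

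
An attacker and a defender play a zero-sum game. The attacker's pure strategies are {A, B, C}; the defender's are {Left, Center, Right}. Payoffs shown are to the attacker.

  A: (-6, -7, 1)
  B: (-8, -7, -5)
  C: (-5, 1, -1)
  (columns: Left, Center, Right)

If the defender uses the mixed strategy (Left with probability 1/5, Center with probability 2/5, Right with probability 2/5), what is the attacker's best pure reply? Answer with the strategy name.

Expected payoff of A: (1/5)·(-6) + (2/5)·(-7) + (2/5)·1 = -18/5.
Expected payoff of B: (1/5)·(-8) + (2/5)·(-7) + (2/5)·(-5) = -32/5.
Expected payoff of C: (1/5)·(-5) + (2/5)·1 + (2/5)·(-1) = -1.
The largest is -1, so the attacker's best response is C.

C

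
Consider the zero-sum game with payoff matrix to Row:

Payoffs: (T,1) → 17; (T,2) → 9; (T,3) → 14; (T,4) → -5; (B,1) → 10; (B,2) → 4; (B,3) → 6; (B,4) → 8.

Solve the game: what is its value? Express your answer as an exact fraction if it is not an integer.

Row minima: T → -5, B → 4; maximin = 4.
Column maxima: 1 → 17, 2 → 9, 3 → 14, 4 → 8; minimax = 8.
4 ≠ 8, so there is no saddle point; optimal play is mixed.
1 is strictly dominated by 2 (it gives Row strictly more in every row), so Column never plays it.
3 is strictly dominated by 2 (it gives Row strictly more in every row), so Column never plays it.
On the remaining 2×2 (T, B vs 2, 4):
Let Row play T with probability p. Expected payoff against 2: 9p + 4(1−p) = 5p + 4; against 4: (-5)p + 8(1−p) = −13p + 8.
Setting these equal: 5p + 4 = −13p + 8 ⇒ 18p = 4 ⇒ p = 2/9, and the value is (5)·(2/9) + 4 = 46/9.
For Column: with q = P(2), equating T's and B's payoffs gives 14q − 5 = −4q + 8 ⇒ q = 13/18.

46/9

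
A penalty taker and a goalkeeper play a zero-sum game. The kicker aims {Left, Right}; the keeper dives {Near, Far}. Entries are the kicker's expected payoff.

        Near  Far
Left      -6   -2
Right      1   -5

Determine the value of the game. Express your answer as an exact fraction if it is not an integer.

-16/5

Row minima: Left → -6, Right → -5; maximin = -5.
Column maxima: Near → 1, Far → -2; minimax = -2.
-5 ≠ -2, so there is no saddle point; optimal play is mixed.
Let the kicker play Left with probability p. Expected payoff against Near: (-6)p + 1(1−p) = −7p + 1; against Far: (-2)p + (-5)(1−p) = 3p − 5.
Setting these equal: −7p + 1 = 3p − 5 ⇒ −10p = -6 ⇒ p = 3/5, and the value is (-7)·(3/5) + 1 = -16/5.
For the keeper: with q = P(Near), equating Left's and Right's payoffs gives −4q − 2 = 6q − 5 ⇒ q = 3/10.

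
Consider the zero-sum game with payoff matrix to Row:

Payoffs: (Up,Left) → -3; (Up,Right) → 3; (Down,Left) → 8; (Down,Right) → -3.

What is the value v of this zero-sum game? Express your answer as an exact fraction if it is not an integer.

Row minima: Up → -3, Down → -3; maximin = -3.
Column maxima: Left → 8, Right → 3; minimax = 3.
-3 ≠ 3, so there is no saddle point; optimal play is mixed.
Let Row play Up with probability p. Expected payoff against Left: (-3)p + 8(1−p) = −11p + 8; against Right: 3p + (-3)(1−p) = 6p − 3.
Setting these equal: −11p + 8 = 6p − 3 ⇒ −17p = -11 ⇒ p = 11/17, and the value is (-11)·(11/17) + 8 = 15/17.
For Column: with q = P(Left), equating Up's and Down's payoffs gives −6q + 3 = 11q − 3 ⇒ q = 6/17.

15/17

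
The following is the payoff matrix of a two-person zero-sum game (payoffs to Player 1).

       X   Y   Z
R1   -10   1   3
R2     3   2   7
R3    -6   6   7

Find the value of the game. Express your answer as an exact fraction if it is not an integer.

30/13

Row minima: R1 → -10, R2 → 2, R3 → -6; maximin = 2.
Column maxima: X → 3, Y → 6, Z → 7; minimax = 3.
2 ≠ 3, so there is no saddle point; optimal play is mixed.
R1 is strictly dominated by R2, so Player 1 never plays it.
Z is strictly dominated by X (it gives Player 1 strictly more in every row), so Player 2 never plays it.
On the remaining 2×2 (R2, R3 vs X, Y):
Let Player 1 play R2 with probability p. Expected payoff against X: 3p + (-6)(1−p) = 9p − 6; against Y: 2p + 6(1−p) = −4p + 6.
Setting these equal: 9p − 6 = −4p + 6 ⇒ 13p = 12 ⇒ p = 12/13, and the value is (9)·(12/13) − 6 = 30/13.
For Player 2: with q = P(X), equating R2's and R3's payoffs gives q + 2 = −12q + 6 ⇒ q = 4/13.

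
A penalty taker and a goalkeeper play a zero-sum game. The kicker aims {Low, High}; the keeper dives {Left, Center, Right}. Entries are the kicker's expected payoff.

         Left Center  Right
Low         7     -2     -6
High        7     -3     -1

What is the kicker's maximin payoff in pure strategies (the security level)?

Row minima: Low → -6, High → -3.
The best of these is -3.

-3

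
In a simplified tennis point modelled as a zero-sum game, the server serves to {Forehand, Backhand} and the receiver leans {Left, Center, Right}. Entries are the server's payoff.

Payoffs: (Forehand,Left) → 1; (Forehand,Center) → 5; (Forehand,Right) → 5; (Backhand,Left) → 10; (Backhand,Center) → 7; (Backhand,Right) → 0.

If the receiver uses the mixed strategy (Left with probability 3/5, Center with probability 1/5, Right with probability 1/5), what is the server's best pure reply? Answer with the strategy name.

Expected payoff of Forehand: (3/5)·1 + (1/5)·5 + (1/5)·5 = 13/5.
Expected payoff of Backhand: (3/5)·10 + (1/5)·7 + (1/5)·0 = 37/5.
The largest is 37/5, so the server's best response is Backhand.

Backhand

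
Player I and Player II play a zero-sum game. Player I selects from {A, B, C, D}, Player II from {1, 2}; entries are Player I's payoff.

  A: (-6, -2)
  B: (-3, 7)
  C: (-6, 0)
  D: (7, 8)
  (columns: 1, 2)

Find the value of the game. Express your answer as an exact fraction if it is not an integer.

Row minima: A → -6, B → -3, C → -6, D → 7; maximin = 7.
Column maxima: 1 → 7, 2 → 8; minimax = 7.
Since maximin = minimax = 7, there is a saddle point and the value is 7.

7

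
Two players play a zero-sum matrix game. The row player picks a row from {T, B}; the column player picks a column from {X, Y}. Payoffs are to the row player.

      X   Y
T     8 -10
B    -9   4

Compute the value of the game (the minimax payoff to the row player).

Row minima: T → -10, B → -9; maximin = -9.
Column maxima: X → 8, Y → 4; minimax = 4.
-9 ≠ 4, so there is no saddle point; optimal play is mixed.
Let the row player play T with probability p. Expected payoff against X: 8p + (-9)(1−p) = 17p − 9; against Y: (-10)p + 4(1−p) = −14p + 4.
Setting these equal: 17p − 9 = −14p + 4 ⇒ 31p = 13 ⇒ p = 13/31, and the value is (17)·(13/31) − 9 = -58/31.
For the column player: with q = P(X), equating T's and B's payoffs gives 18q − 10 = −13q + 4 ⇒ q = 14/31.

-58/31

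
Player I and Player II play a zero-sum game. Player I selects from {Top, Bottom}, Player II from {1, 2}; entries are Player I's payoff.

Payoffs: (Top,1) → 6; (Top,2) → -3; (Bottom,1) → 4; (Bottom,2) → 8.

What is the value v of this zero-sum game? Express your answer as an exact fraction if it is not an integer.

Row minima: Top → -3, Bottom → 4; maximin = 4.
Column maxima: 1 → 6, 2 → 8; minimax = 6.
4 ≠ 6, so there is no saddle point; optimal play is mixed.
Let Player I play Top with probability p. Expected payoff against 1: 6p + 4(1−p) = 2p + 4; against 2: (-3)p + 8(1−p) = −11p + 8.
Setting these equal: 2p + 4 = −11p + 8 ⇒ 13p = 4 ⇒ p = 4/13, and the value is (2)·(4/13) + 4 = 60/13.
For Player II: with q = P(1), equating Top's and Bottom's payoffs gives 9q − 3 = −4q + 8 ⇒ q = 11/13.

60/13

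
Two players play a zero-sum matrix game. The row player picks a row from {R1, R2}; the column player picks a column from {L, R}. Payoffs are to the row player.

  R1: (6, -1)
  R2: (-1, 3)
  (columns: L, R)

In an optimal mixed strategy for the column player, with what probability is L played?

Row minima: R1 → -1, R2 → -1; maximin = -1.
Column maxima: L → 6, R → 3; minimax = 3.
-1 ≠ 3, so there is no saddle point; optimal play is mixed.
Let the row player play R1 with probability p. Expected payoff against L: 6p + (-1)(1−p) = 7p − 1; against R: (-1)p + 3(1−p) = −4p + 3.
Setting these equal: 7p − 1 = −4p + 3 ⇒ 11p = 4 ⇒ p = 4/11, and the value is (7)·(4/11) − 1 = 17/11.
For the column player: with q = P(L), equating R1's and R2's payoffs gives 7q − 1 = −4q + 3 ⇒ q = 4/11.

4/11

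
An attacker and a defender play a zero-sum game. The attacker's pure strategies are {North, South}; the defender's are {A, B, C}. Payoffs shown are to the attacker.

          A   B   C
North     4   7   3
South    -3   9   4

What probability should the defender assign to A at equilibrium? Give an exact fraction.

Row minima: North → 3, South → -3; maximin = 3.
Column maxima: A → 4, B → 9, C → 4; minimax = 4.
3 ≠ 4, so there is no saddle point; optimal play is mixed.
B is strictly dominated by A (it gives the attacker strictly more in every row), so the defender never plays it.
On the remaining 2×2 (North, South vs A, C):
Let the attacker play North with probability p. Expected payoff against A: 4p + (-3)(1−p) = 7p − 3; against C: 3p + 4(1−p) = −p + 4.
Setting these equal: 7p − 3 = −p + 4 ⇒ 8p = 7 ⇒ p = 7/8, and the value is (7)·(7/8) − 3 = 25/8.
For the defender: with q = P(A), equating North's and South's payoffs gives q + 3 = −7q + 4 ⇒ q = 1/8.

1/8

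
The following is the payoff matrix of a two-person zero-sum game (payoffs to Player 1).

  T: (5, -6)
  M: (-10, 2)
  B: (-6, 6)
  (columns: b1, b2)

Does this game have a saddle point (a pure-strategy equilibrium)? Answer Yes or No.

No

Row minima: T → -6, M → -10, B → -6; maximin = -6.
Column maxima: b1 → 5, b2 → 6; minimax = 5.
-6 ≠ 5, so no pure-strategy equilibrium exists.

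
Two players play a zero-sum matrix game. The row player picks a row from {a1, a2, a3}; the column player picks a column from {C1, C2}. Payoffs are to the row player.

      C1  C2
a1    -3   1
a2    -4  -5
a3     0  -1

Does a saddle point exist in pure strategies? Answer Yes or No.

Row minima: a1 → -3, a2 → -5, a3 → -1; maximin = -1.
Column maxima: C1 → 0, C2 → 1; minimax = 0.
-1 ≠ 0, so no pure-strategy equilibrium exists.

No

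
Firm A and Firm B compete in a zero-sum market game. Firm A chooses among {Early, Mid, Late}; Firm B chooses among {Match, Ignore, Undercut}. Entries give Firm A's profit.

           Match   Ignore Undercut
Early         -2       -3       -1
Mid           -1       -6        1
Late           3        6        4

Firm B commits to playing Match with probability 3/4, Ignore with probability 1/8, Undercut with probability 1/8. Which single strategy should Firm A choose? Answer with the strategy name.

Late

Expected payoff of Early: (3/4)·(-2) + (1/8)·(-3) + (1/8)·(-1) = -2.
Expected payoff of Mid: (3/4)·(-1) + (1/8)·(-6) + (1/8)·1 = -11/8.
Expected payoff of Late: (3/4)·3 + (1/8)·6 + (1/8)·4 = 7/2.
The largest is 7/2, so Firm A's best response is Late.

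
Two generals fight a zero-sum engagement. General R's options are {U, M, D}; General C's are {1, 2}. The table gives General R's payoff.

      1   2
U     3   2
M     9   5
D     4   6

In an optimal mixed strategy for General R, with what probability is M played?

1/3

Row minima: U → 2, M → 5, D → 4; maximin = 5.
Column maxima: 1 → 9, 2 → 6; minimax = 6.
5 ≠ 6, so there is no saddle point; optimal play is mixed.
U is strictly dominated by M, so General R never plays it.
On the remaining 2×2 (M, D vs 1, 2):
Let General R play M with probability p. Expected payoff against 1: 9p + 4(1−p) = 5p + 4; against 2: 5p + 6(1−p) = −p + 6.
Setting these equal: 5p + 4 = −p + 6 ⇒ 6p = 2 ⇒ p = 1/3, and the value is (5)·(1/3) + 4 = 17/3.
For General C: with q = P(1), equating M's and D's payoffs gives 4q + 5 = −2q + 6 ⇒ q = 1/6.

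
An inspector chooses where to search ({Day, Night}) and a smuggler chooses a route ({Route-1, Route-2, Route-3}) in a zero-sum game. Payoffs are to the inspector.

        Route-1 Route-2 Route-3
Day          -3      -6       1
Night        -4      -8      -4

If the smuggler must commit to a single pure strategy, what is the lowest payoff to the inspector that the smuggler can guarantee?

-6

Column maxima: Route-1 → -3, Route-2 → -6, Route-3 → 1.
The smallest of these is -6.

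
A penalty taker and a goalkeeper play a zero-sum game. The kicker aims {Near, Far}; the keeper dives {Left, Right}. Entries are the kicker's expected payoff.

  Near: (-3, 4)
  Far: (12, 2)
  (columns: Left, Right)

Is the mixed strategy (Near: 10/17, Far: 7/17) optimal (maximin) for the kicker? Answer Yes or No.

Against Left this mix gives (10/17)·(-3) + (7/17)·12 = 54/17.
Against Right this mix gives (10/17)·4 + (7/17)·2 = 54/17.
All of the keeper's active replies (Left, Right) yield 54/17, and no column does worse for the kicker. The mix makes the keeper indifferent and guarantees 54/17, so it is optimal.

Yes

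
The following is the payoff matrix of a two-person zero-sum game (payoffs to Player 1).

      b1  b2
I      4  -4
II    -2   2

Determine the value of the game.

Row minima: I → -4, II → -2; maximin = -2.
Column maxima: b1 → 4, b2 → 2; minimax = 2.
-2 ≠ 2, so there is no saddle point; optimal play is mixed.
Let Player 1 play I with probability p. Expected payoff against b1: 4p + (-2)(1−p) = 6p − 2; against b2: (-4)p + 2(1−p) = −6p + 2.
Setting these equal: 6p − 2 = −6p + 2 ⇒ 12p = 4 ⇒ p = 1/3, and the value is (6)·(1/3) − 2 = 0.
For Player 2: with q = P(b1), equating I's and II's payoffs gives 8q − 4 = −4q + 2 ⇒ q = 1/2.

0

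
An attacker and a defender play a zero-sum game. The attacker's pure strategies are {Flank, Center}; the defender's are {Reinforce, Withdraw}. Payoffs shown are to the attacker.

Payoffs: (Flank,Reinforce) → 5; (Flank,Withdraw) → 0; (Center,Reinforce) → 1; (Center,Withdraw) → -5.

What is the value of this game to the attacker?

Row minima: Flank → 0, Center → -5; maximin = 0.
Column maxima: Reinforce → 5, Withdraw → 0; minimax = 0.
Since maximin = minimax = 0, there is a saddle point and the value is 0.

0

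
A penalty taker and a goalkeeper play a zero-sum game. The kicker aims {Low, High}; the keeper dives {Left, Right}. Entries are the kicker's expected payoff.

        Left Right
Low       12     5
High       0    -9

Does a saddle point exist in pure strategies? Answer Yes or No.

Row minima: Low → 5, High → -9; maximin = 5.
Column maxima: Left → 12, Right → 5; minimax = 5.
maximin = minimax = 5, so a saddle point exists.

Yes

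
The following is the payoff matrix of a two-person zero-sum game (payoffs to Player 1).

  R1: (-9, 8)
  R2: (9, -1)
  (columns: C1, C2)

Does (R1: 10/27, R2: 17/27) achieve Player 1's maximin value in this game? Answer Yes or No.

Against C1 this mix gives (10/27)·(-9) + (17/27)·9 = 7/3.
Against C2 this mix gives (10/27)·8 + (17/27)·(-1) = 7/3.
All of Player 2's active replies (C1, C2) yield 7/3, and no column does worse for Player 1. The mix makes Player 2 indifferent and guarantees 7/3, so it is optimal.

Yes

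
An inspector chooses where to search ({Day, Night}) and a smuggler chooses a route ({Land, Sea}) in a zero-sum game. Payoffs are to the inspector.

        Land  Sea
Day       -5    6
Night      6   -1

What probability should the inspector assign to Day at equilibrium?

Row minima: Day → -5, Night → -1; maximin = -1.
Column maxima: Land → 6, Sea → 6; minimax = 6.
-1 ≠ 6, so there is no saddle point; optimal play is mixed.
Let the inspector play Day with probability p. Expected payoff against Land: (-5)p + 6(1−p) = −11p + 6; against Sea: 6p + (-1)(1−p) = 7p − 1.
Setting these equal: −11p + 6 = 7p − 1 ⇒ −18p = -7 ⇒ p = 7/18, and the value is (-11)·(7/18) + 6 = 31/18.
For the smuggler: with q = P(Land), equating Day's and Night's payoffs gives −11q + 6 = 7q − 1 ⇒ q = 7/18.

7/18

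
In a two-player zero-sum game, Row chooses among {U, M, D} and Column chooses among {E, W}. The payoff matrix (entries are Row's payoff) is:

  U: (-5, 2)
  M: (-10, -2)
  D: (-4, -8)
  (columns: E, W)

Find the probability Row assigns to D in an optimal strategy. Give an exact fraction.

Row minima: U → -5, M → -10, D → -8; maximin = -5.
Column maxima: E → -4, W → 2; minimax = -4.
-5 ≠ -4, so there is no saddle point; optimal play is mixed.
M is strictly dominated by U, so Row never plays it.
On the remaining 2×2 (U, D vs E, W):
Let Row play U with probability p. Expected payoff against E: (-5)p + (-4)(1−p) = −p − 4; against W: 2p + (-8)(1−p) = 10p − 8.
Setting these equal: −p − 4 = 10p − 8 ⇒ −11p = -4 ⇒ p = 4/11, and the value is (-1)·(4/11) − 4 = -48/11.
For Column: with q = P(E), equating U's and D's payoffs gives −7q + 2 = 4q − 8 ⇒ q = 10/11.

7/11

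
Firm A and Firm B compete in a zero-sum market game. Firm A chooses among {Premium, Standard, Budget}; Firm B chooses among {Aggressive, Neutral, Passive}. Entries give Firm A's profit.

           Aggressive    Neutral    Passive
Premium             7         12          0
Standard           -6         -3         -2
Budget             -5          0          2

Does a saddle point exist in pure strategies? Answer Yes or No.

Row minima: Premium → 0, Standard → -6, Budget → -5; maximin = 0.
Column maxima: Aggressive → 7, Neutral → 12, Passive → 2; minimax = 2.
0 ≠ 2, so no pure-strategy equilibrium exists.

No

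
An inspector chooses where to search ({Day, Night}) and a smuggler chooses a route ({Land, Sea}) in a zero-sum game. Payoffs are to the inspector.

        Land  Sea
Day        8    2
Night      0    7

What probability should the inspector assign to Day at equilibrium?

7/13

Row minima: Day → 2, Night → 0; maximin = 2.
Column maxima: Land → 8, Sea → 7; minimax = 7.
2 ≠ 7, so there is no saddle point; optimal play is mixed.
Let the inspector play Day with probability p. Expected payoff against Land: 8p + 0(1−p) = 8p; against Sea: 2p + 7(1−p) = −5p + 7.
Setting these equal: 8p = −5p + 7 ⇒ 13p = 7 ⇒ p = 7/13, and the value is (8)·(7/13) = 56/13.
For the smuggler: with q = P(Land), equating Day's and Night's payoffs gives 6q + 2 = −7q + 7 ⇒ q = 5/13.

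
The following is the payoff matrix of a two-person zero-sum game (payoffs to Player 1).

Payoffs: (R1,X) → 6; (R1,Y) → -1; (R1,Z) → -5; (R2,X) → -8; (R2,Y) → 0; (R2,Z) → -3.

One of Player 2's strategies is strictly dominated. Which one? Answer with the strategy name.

Y

Z holds Player 1's payoff strictly below Y in every row: -5 < -1, -3 < 0.
So Y is strictly dominated for Player 2.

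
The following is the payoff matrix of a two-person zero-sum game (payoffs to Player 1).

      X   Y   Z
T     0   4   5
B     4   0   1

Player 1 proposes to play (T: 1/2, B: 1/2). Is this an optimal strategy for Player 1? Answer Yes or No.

Against X this mix gives (1/2)·0 + (1/2)·4 = 2.
Against Y this mix gives (1/2)·4 + (1/2)·0 = 2.
Against Z this mix gives (1/2)·5 + (1/2)·1 = 3.
All of Player 2's active replies (X, Y) yield 2, and no column does worse for Player 1. The mix makes Player 2 indifferent and guarantees 2, so it is optimal.

Yes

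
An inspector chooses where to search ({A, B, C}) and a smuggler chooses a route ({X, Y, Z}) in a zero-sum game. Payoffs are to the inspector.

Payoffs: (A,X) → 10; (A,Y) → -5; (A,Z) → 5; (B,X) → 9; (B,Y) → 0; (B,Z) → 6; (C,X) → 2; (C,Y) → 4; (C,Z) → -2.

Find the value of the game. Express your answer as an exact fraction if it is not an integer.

Row minima: A → -5, B → 0, C → -2; maximin = 0.
Column maxima: X → 10, Y → 4, Z → 6; minimax = 4.
0 ≠ 4, so there is no saddle point; optimal play is mixed.
X is strictly dominated by Z (it gives the inspector strictly more in every row), so the smuggler never plays it.
With X eliminated, A is strictly dominated by B (B gives the inspector strictly more in every remaining column), so the inspector never plays it.
On the remaining 2×2 (B, C vs Y, Z):
Let the inspector play B with probability p. Expected payoff against Y: 0p + 4(1−p) = −4p + 4; against Z: 6p + (-2)(1−p) = 8p − 2.
Setting these equal: −4p + 4 = 8p − 2 ⇒ −12p = -6 ⇒ p = 1/2, and the value is (-4)·(1/2) + 4 = 2.
For the smuggler: with q = P(Y), equating B's and C's payoffs gives −6q + 6 = 6q − 2 ⇒ q = 2/3.

2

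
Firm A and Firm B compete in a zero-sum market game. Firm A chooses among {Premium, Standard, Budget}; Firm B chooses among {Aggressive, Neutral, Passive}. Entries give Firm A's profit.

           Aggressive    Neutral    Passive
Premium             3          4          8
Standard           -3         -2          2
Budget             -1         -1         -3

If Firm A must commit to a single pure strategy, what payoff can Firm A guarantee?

Row minima: Premium → 3, Standard → -3, Budget → -3.
The best of these is 3.

3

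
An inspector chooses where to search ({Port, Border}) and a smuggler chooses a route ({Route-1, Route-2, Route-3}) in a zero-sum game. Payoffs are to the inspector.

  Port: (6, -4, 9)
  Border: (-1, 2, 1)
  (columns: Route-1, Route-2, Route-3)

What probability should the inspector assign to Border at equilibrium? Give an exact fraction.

10/13

Row minima: Port → -4, Border → -1; maximin = -1.
Column maxima: Route-1 → 6, Route-2 → 2, Route-3 → 9; minimax = 2.
-1 ≠ 2, so there is no saddle point; optimal play is mixed.
Route-3 is strictly dominated by Route-1 (it gives the inspector strictly more in every row), so the smuggler never plays it.
On the remaining 2×2 (Port, Border vs Route-1, Route-2):
Let the inspector play Port with probability p. Expected payoff against Route-1: 6p + (-1)(1−p) = 7p − 1; against Route-2: (-4)p + 2(1−p) = −6p + 2.
Setting these equal: 7p − 1 = −6p + 2 ⇒ 13p = 3 ⇒ p = 3/13, and the value is (7)·(3/13) − 1 = 8/13.
For the smuggler: with q = P(Route-1), equating Port's and Border's payoffs gives 10q − 4 = −3q + 2 ⇒ q = 6/13.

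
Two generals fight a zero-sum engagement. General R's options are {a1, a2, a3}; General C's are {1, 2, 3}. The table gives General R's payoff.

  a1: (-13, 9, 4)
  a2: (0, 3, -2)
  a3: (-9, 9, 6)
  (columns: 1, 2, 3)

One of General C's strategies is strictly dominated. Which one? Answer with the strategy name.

1 holds General R's payoff strictly below 2 in every row: -13 < 9, 0 < 3, -9 < 9.
So 2 is strictly dominated for General C.

2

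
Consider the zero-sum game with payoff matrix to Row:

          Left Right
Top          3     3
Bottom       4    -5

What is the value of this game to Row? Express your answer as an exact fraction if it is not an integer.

3

Row minima: Top → 3, Bottom → -5; maximin = 3.
Column maxima: Left → 4, Right → 3; minimax = 3.
Since maximin = minimax = 3, there is a saddle point and the value is 3.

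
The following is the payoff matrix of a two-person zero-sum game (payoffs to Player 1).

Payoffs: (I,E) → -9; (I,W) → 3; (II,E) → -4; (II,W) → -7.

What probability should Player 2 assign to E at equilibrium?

Row minima: I → -9, II → -7; maximin = -7.
Column maxima: E → -4, W → 3; minimax = -4.
-7 ≠ -4, so there is no saddle point; optimal play is mixed.
Let Player 1 play I with probability p. Expected payoff against E: (-9)p + (-4)(1−p) = −5p − 4; against W: 3p + (-7)(1−p) = 10p − 7.
Setting these equal: −5p − 4 = 10p − 7 ⇒ −15p = -3 ⇒ p = 1/5, and the value is (-5)·(1/5) − 4 = -5.
For Player 2: with q = P(E), equating I's and II's payoffs gives −12q + 3 = 3q − 7 ⇒ q = 2/3.

2/3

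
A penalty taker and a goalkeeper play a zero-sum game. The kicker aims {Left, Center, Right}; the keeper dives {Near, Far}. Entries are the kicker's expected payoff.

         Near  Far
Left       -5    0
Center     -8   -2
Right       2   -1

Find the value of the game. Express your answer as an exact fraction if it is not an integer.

-5/8

Row minima: Left → -5, Center → -8, Right → -1; maximin = -1.
Column maxima: Near → 2, Far → 0; minimax = 0.
-1 ≠ 0, so there is no saddle point; optimal play is mixed.
Center is strictly dominated by Left, so the kicker never plays it.
On the remaining 2×2 (Left, Right vs Near, Far):
Let the kicker play Left with probability p. Expected payoff against Near: (-5)p + 2(1−p) = −7p + 2; against Far: 0p + (-1)(1−p) = p − 1.
Setting these equal: −7p + 2 = p − 1 ⇒ −8p = -3 ⇒ p = 3/8, and the value is (-7)·(3/8) + 2 = -5/8.
For the keeper: with q = P(Near), equating Left's and Right's payoffs gives −5q = 3q − 1 ⇒ q = 1/8.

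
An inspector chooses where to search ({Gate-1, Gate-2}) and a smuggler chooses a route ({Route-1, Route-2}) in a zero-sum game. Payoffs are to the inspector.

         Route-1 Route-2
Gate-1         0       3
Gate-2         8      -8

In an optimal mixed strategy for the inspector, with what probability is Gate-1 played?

Row minima: Gate-1 → 0, Gate-2 → -8; maximin = 0.
Column maxima: Route-1 → 8, Route-2 → 3; minimax = 3.
0 ≠ 3, so there is no saddle point; optimal play is mixed.
Let the inspector play Gate-1 with probability p. Expected payoff against Route-1: 0p + 8(1−p) = −8p + 8; against Route-2: 3p + (-8)(1−p) = 11p − 8.
Setting these equal: −8p + 8 = 11p − 8 ⇒ −19p = -16 ⇒ p = 16/19, and the value is (-8)·(16/19) + 8 = 24/19.
For the smuggler: with q = P(Route-1), equating Gate-1's and Gate-2's payoffs gives −3q + 3 = 16q − 8 ⇒ q = 11/19.

16/19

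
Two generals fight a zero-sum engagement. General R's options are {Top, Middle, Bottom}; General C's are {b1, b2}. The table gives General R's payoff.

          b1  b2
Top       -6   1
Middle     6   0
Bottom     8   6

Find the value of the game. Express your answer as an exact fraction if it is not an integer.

Row minima: Top → -6, Middle → 0, Bottom → 6; maximin = 6.
Column maxima: b1 → 8, b2 → 6; minimax = 6.
Since maximin = minimax = 6, there is a saddle point and the value is 6.

6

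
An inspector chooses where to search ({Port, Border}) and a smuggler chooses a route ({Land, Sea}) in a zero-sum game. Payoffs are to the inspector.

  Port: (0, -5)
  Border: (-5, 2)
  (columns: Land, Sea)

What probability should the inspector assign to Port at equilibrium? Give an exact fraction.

7/12

Row minima: Port → -5, Border → -5; maximin = -5.
Column maxima: Land → 0, Sea → 2; minimax = 0.
-5 ≠ 0, so there is no saddle point; optimal play is mixed.
Let the inspector play Port with probability p. Expected payoff against Land: 0p + (-5)(1−p) = 5p − 5; against Sea: (-5)p + 2(1−p) = −7p + 2.
Setting these equal: 5p − 5 = −7p + 2 ⇒ 12p = 7 ⇒ p = 7/12, and the value is (5)·(7/12) − 5 = -25/12.
For the smuggler: with q = P(Land), equating Port's and Border's payoffs gives 5q − 5 = −7q + 2 ⇒ q = 7/12.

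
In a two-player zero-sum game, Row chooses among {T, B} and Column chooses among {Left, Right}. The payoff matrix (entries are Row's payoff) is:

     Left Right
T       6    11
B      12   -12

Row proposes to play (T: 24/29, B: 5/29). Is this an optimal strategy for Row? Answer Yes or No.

Yes

Against Left this mix gives (24/29)·6 + (5/29)·12 = 204/29.
Against Right this mix gives (24/29)·11 + (5/29)·(-12) = 204/29.
All of Column's active replies (Left, Right) yield 204/29, and no column does worse for Row. The mix makes Column indifferent and guarantees 204/29, so it is optimal.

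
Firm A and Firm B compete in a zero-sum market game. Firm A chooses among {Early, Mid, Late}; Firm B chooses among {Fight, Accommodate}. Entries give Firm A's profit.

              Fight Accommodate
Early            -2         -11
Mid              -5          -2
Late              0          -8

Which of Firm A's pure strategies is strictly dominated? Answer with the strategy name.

Early

Late gives a strictly higher payoff than Early against every column: 0 > -2, -8 > -11.
So Early is strictly dominated and Firm A never plays it.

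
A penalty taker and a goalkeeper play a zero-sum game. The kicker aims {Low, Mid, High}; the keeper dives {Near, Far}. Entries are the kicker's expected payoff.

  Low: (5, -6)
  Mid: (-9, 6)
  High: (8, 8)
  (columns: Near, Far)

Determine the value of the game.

8

Row minima: Low → -6, Mid → -9, High → 8; maximin = 8.
Column maxima: Near → 8, Far → 8; minimax = 8.
Since maximin = minimax = 8, there is a saddle point and the value is 8.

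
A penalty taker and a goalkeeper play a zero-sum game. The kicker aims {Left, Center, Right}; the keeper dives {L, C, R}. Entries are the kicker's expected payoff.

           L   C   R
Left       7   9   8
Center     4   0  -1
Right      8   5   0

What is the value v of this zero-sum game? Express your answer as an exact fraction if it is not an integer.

64/9

Row minima: Left → 7, Center → -1, Right → 0; maximin = 7.
Column maxima: L → 8, C → 9, R → 8; minimax = 8.
7 ≠ 8, so there is no saddle point; optimal play is mixed.
Center is strictly dominated by Left, so the kicker never plays it.
C is strictly dominated by R (it gives the kicker strictly more in every row), so the keeper never plays it.
On the remaining 2×2 (Left, Right vs L, R):
Let the kicker play Left with probability p. Expected payoff against L: 7p + 8(1−p) = −p + 8; against R: 8p + 0(1−p) = 8p.
Setting these equal: −p + 8 = 8p ⇒ −9p = -8 ⇒ p = 8/9, and the value is (-1)·(8/9) + 8 = 64/9.
For the keeper: with q = P(L), equating Left's and Right's payoffs gives −q + 8 = 8q ⇒ q = 8/9.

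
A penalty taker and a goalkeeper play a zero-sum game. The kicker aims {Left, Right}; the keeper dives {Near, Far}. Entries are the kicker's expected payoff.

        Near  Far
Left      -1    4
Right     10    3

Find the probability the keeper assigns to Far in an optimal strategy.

11/12

Row minima: Left → -1, Right → 3; maximin = 3.
Column maxima: Near → 10, Far → 4; minimax = 4.
3 ≠ 4, so there is no saddle point; optimal play is mixed.
Let the kicker play Left with probability p. Expected payoff against Near: (-1)p + 10(1−p) = −11p + 10; against Far: 4p + 3(1−p) = p + 3.
Setting these equal: −11p + 10 = p + 3 ⇒ −12p = -7 ⇒ p = 7/12, and the value is (-11)·(7/12) + 10 = 43/12.
For the keeper: with q = P(Near), equating Left's and Right's payoffs gives −5q + 4 = 7q + 3 ⇒ q = 1/12.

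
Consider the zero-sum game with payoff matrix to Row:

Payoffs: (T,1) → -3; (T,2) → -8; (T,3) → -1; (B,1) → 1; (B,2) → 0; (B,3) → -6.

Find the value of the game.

-48/13

Row minima: T → -8, B → -6; maximin = -6.
Column maxima: 1 → 1, 2 → 0, 3 → -1; minimax = -1.
-6 ≠ -1, so there is no saddle point; optimal play is mixed.
1 is strictly dominated by 2 (it gives Row strictly more in every row), so Column never plays it.
On the remaining 2×2 (T, B vs 2, 3):
Let Row play T with probability p. Expected payoff against 2: (-8)p + 0(1−p) = −8p; against 3: (-1)p + (-6)(1−p) = 5p − 6.
Setting these equal: −8p = 5p − 6 ⇒ −13p = -6 ⇒ p = 6/13, and the value is (-8)·(6/13) = -48/13.
For Column: with q = P(2), equating T's and B's payoffs gives −7q − 1 = 6q − 6 ⇒ q = 5/13.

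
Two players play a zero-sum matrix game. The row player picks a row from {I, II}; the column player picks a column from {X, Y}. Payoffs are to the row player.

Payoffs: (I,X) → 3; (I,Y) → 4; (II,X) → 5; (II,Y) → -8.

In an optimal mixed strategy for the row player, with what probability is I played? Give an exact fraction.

13/14

Row minima: I → 3, II → -8; maximin = 3.
Column maxima: X → 5, Y → 4; minimax = 4.
3 ≠ 4, so there is no saddle point; optimal play is mixed.
Let the row player play I with probability p. Expected payoff against X: 3p + 5(1−p) = −2p + 5; against Y: 4p + (-8)(1−p) = 12p − 8.
Setting these equal: −2p + 5 = 12p − 8 ⇒ −14p = -13 ⇒ p = 13/14, and the value is (-2)·(13/14) + 5 = 22/7.
For the column player: with q = P(X), equating I's and II's payoffs gives −q + 4 = 13q − 8 ⇒ q = 6/7.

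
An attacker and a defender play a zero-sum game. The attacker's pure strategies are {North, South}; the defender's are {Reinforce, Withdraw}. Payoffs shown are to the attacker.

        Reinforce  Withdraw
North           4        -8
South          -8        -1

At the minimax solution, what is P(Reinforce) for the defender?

7/19

Row minima: North → -8, South → -8; maximin = -8.
Column maxima: Reinforce → 4, Withdraw → -1; minimax = -1.
-8 ≠ -1, so there is no saddle point; optimal play is mixed.
Let the attacker play North with probability p. Expected payoff against Reinforce: 4p + (-8)(1−p) = 12p − 8; against Withdraw: (-8)p + (-1)(1−p) = −7p − 1.
Setting these equal: 12p − 8 = −7p − 1 ⇒ 19p = 7 ⇒ p = 7/19, and the value is (12)·(7/19) − 8 = -68/19.
For the defender: with q = P(Reinforce), equating North's and South's payoffs gives 12q − 8 = −7q − 1 ⇒ q = 7/19.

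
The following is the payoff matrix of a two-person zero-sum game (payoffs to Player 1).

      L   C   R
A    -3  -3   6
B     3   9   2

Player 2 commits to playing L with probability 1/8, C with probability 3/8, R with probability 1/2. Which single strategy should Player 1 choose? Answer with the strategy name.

B

Expected payoff of A: (1/8)·(-3) + (3/8)·(-3) + (1/2)·6 = 3/2.
Expected payoff of B: (1/8)·3 + (3/8)·9 + (1/2)·2 = 19/4.
The largest is 19/4, so Player 1's best response is B.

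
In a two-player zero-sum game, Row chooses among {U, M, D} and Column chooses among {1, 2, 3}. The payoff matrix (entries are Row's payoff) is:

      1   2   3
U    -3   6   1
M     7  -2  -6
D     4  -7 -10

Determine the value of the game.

Row minima: U → -3, M → -6, D → -10; maximin = -3.
Column maxima: 1 → 7, 2 → 6, 3 → 1; minimax = 1.
-3 ≠ 1, so there is no saddle point; optimal play is mixed.
D is strictly dominated by M, so Row never plays it.
2 is strictly dominated by 3 (it gives Row strictly more in every row), so Column never plays it.
On the remaining 2×2 (U, M vs 1, 3):
Let Row play U with probability p. Expected payoff against 1: (-3)p + 7(1−p) = −10p + 7; against 3: 1p + (-6)(1−p) = 7p − 6.
Setting these equal: −10p + 7 = 7p − 6 ⇒ −17p = -13 ⇒ p = 13/17, and the value is (-10)·(13/17) + 7 = -11/17.
For Column: with q = P(1), equating U's and M's payoffs gives −4q + 1 = 13q − 6 ⇒ q = 7/17.

-11/17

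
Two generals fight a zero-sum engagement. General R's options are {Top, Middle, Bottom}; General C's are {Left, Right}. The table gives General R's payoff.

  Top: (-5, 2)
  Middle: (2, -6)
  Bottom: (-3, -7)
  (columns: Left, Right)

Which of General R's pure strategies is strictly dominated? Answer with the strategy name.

Bottom

Middle gives a strictly higher payoff than Bottom against every column: 2 > -3, -6 > -7.
So Bottom is strictly dominated and General R never plays it.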